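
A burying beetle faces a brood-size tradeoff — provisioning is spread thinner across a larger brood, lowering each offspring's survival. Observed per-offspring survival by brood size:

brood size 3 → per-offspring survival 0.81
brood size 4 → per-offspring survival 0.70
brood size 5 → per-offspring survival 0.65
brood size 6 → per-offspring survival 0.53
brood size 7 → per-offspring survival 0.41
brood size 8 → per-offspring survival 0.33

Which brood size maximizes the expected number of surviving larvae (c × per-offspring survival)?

5

Expected surviving larvae = c × s(c):
  c=3: 3 × 0.81 = 2.430
  c=4: 4 × 0.70 = 2.800
  c=5: 5 × 0.65 = 3.250
  c=6: 6 × 0.53 = 3.180
  c=7: 7 × 0.41 = 2.870
  c=8: 8 × 0.33 = 2.640
Maximum at c = 5 (3.250 surviving larvae).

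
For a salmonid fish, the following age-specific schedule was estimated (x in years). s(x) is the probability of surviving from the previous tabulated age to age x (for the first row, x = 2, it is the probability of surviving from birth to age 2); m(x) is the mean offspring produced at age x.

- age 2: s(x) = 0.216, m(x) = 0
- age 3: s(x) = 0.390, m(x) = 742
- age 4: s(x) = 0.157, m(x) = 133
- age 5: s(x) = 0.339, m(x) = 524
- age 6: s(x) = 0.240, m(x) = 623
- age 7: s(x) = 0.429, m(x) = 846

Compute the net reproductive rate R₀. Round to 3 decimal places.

67.675

Survivorship from birth: l_x = s_2·s_3·…·s_x.
  l_2 = 0.21600
  l_3 = 0.08424
  l_4 = 0.01323
  l_5 = 0.00448
  l_6 = 0.00108
  l_7 = 0.00046
R₀ = Σ l_x m(x):
  age 2: 0.21600 × 0 = 0.0000
  age 3: 0.08424 × 742 = 62.5061
  age 4: 0.01323 × 133 = 1.7596
  age 5: 0.00448 × 524 = 2.3475
  age 6: 0.00108 × 623 = 0.6728
  age 7: 0.00046 × 846 = 0.3892
R₀ = 0.0000 + 62.5061 + 1.7596 + 2.3475 + 0.6728 + 0.3892 = 67.6752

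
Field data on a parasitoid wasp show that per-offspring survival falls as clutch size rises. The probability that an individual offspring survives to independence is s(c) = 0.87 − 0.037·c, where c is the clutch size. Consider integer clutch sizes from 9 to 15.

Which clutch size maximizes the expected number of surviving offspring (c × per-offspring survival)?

Expected surviving offspring = c × s(c):
  c=9: 9 × 0.537 = 4.833
  c=10: 10 × 0.500 = 5.000
  c=11: 11 × 0.463 = 5.093
  c=12: 12 × 0.426 = 5.112
  c=13: 13 × 0.389 = 5.057
  c=14: 14 × 0.352 = 4.928
  c=15: 15 × 0.315 = 4.725
Maximum at c = 12 (5.112 surviving offspring).

12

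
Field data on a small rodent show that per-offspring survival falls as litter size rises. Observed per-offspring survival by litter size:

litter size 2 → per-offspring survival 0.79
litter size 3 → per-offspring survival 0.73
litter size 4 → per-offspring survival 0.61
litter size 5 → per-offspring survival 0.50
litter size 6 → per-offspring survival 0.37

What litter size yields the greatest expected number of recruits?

Expected recruits = c × s(c):
  c=2: 2 × 0.79 = 1.580
  c=3: 3 × 0.73 = 2.190
  c=4: 4 × 0.61 = 2.440
  c=5: 5 × 0.50 = 2.500
  c=6: 6 × 0.37 = 2.220
Maximum at c = 5 (2.500 recruits).

5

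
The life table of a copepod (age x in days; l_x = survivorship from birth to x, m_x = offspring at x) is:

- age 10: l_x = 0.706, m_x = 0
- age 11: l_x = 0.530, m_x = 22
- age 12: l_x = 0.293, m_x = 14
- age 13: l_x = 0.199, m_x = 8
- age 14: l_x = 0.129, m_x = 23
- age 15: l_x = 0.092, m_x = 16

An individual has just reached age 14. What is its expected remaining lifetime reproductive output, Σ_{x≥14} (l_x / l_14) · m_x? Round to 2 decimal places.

34.41

l_14 = 0.129. Conditional survival from age 14 to x is l_x / l_14.
  x=14: (0.129/0.129) × 23 = 23.0000
  x=15: (0.092/0.129) × 16 = 11.4109
Sum = 23.0000 + 11.4109 = 34.4109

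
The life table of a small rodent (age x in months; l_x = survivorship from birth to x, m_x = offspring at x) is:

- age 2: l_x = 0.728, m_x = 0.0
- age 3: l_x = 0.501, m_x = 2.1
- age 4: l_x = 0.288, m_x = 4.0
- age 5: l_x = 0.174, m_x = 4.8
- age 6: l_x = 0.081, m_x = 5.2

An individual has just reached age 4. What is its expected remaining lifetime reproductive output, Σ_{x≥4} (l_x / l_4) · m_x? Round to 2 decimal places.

8.36

l_4 = 0.288. Conditional survival from age 4 to x is l_x / l_4.
  x=4: (0.288/0.288) × 4.0 = 4.0000
  x=5: (0.174/0.288) × 4.8 = 2.9000
  x=6: (0.081/0.288) × 5.2 = 1.4625
Sum = 4.0000 + 2.9000 + 1.4625 = 8.3625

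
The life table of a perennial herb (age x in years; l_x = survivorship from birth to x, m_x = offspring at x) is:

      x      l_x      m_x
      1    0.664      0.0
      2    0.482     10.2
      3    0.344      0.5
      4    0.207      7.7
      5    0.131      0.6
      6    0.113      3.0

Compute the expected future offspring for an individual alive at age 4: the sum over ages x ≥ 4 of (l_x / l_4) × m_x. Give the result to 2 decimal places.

9.72

l_4 = 0.207. Conditional survival from age 4 to x is l_x / l_4.
  x=4: (0.207/0.207) × 7.7 = 7.7000
  x=5: (0.131/0.207) × 0.6 = 0.3797
  x=6: (0.113/0.207) × 3.0 = 1.6377
Sum = 7.7000 + 0.3797 + 1.6377 = 9.7174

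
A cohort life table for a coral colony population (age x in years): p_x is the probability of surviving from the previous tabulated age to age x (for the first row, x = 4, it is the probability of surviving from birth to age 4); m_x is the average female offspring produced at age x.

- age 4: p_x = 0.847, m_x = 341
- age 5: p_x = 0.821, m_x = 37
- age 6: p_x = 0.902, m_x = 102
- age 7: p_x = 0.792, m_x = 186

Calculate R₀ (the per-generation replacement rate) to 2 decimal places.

470.93

Survivorship from birth: l_x = p_4·p_5·…·p_x.
  l_4 = 0.84700
  l_5 = 0.69539
  l_6 = 0.62724
  l_7 = 0.49677
R₀ = Σ l_x m_x:
  age 4: 0.84700 × 341 = 288.8270
  age 5: 0.69539 × 37 = 25.7294
  age 6: 0.62724 × 102 = 63.9785
  age 7: 0.49677 × 186 = 92.3992
R₀ = 288.8270 + 25.7294 + 63.9785 + 92.3992 = 470.9341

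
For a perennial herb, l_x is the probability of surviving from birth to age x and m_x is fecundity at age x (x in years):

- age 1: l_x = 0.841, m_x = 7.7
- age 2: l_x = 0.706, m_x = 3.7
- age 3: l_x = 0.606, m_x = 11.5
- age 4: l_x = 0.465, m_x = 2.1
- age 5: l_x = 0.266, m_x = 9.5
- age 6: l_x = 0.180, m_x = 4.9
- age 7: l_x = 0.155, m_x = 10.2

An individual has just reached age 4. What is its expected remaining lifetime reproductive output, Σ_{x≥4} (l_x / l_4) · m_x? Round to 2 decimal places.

12.83

l_4 = 0.465. Conditional survival from age 4 to x is l_x / l_4.
  x=4: (0.465/0.465) × 2.1 = 2.1000
  x=5: (0.266/0.465) × 9.5 = 5.4344
  x=6: (0.180/0.465) × 4.9 = 1.8968
  x=7: (0.155/0.465) × 10.2 = 3.4000
Sum = 2.1000 + 5.4344 + 1.8968 + 3.4000 = 12.8312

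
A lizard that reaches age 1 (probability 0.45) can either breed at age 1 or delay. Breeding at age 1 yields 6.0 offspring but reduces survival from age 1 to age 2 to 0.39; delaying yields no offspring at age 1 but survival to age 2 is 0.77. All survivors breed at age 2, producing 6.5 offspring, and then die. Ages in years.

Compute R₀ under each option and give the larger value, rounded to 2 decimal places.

breed at age 1: R₀ = 0.45 × (6.0 + 0.39 × 6.5) = 0.45 × 8.5350 = 3.8408
delay to age 2: R₀ = 0.45 × (0.77 × 6.5) = 0.45 × 5.0050 = 2.2523
Higher: breed at age 1 (3.8408).

3.84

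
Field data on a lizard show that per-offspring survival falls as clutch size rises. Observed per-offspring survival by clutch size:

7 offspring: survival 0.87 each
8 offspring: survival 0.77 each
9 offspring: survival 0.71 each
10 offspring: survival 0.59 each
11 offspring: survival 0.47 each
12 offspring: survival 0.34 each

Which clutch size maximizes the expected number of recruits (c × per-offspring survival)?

9

Expected recruits = c × s(c):
  c=7: 7 × 0.87 = 6.090
  c=8: 8 × 0.77 = 6.160
  c=9: 9 × 0.71 = 6.390
  c=10: 10 × 0.59 = 5.900
  c=11: 11 × 0.47 = 5.170
  c=12: 12 × 0.34 = 4.080
Maximum at c = 9 (6.390 recruits).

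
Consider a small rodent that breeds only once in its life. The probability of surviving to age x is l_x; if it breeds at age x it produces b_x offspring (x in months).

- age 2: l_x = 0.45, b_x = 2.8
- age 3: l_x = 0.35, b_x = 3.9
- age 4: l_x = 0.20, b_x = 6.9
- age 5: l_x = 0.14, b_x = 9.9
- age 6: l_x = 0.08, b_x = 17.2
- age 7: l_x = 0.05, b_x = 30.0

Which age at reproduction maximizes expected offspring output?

Expected offspring if breeding at age x = l_x × b_x:
  age 2: 0.45 × 2.8 = 1.260
  age 3: 0.35 × 3.9 = 1.365
  age 4: 0.20 × 6.9 = 1.380
  age 5: 0.14 × 9.9 = 1.386
  age 6: 0.08 × 17.2 = 1.376
  age 7: 0.05 × 30.0 = 1.500
Maximum at age 7 (1.500).

7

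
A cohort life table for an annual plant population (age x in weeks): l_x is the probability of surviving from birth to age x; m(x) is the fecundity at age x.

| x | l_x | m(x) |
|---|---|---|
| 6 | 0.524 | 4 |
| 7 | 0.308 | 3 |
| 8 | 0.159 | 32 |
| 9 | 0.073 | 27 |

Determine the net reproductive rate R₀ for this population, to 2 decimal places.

10.08

R₀ = Σ l_x m(x):
  age 6: 0.524 × 4 = 2.0960
  age 7: 0.308 × 3 = 0.9240
  age 8: 0.159 × 32 = 5.0880
  age 9: 0.073 × 27 = 1.9710
R₀ = 2.0960 + 0.9240 + 5.0880 + 1.9710 = 10.0790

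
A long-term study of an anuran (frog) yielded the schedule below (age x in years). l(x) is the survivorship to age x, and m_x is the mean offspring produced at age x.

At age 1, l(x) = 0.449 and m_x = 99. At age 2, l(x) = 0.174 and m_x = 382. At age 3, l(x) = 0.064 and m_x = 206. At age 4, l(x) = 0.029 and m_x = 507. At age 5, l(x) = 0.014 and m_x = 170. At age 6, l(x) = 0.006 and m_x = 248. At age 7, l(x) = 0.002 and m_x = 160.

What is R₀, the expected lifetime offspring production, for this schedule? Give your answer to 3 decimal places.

R₀ = Σ l(x) m_x:
  age 1: 0.449 × 99 = 44.4510
  age 2: 0.174 × 382 = 66.4680
  age 3: 0.064 × 206 = 13.1840
  age 4: 0.029 × 507 = 14.7030
  age 5: 0.014 × 170 = 2.3800
  age 6: 0.006 × 248 = 1.4880
  age 7: 0.002 × 160 = 0.3200
R₀ = 44.4510 + 66.4680 + 13.1840 + 14.7030 + 2.3800 + 1.4880 + 0.3200 = 142.9940

142.994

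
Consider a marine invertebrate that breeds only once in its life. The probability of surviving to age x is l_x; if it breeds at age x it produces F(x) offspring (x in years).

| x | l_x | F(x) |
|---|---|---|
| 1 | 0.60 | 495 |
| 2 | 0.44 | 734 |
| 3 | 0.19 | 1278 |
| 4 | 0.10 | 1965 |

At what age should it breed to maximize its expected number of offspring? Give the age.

2

Expected offspring if breeding at age x = l_x × F(x):
  age 1: 0.60 × 495 = 297.000
  age 2: 0.44 × 734 = 322.960
  age 3: 0.19 × 1278 = 242.820
  age 4: 0.10 × 1965 = 196.500
Maximum at age 2 (322.960).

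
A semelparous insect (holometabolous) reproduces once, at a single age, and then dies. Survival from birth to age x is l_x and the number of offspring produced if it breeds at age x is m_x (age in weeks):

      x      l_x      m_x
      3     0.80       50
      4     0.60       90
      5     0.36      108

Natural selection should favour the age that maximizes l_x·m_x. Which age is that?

4

Expected offspring if breeding at age x = l_x × m_x:
  age 3: 0.80 × 50 = 40.000
  age 4: 0.60 × 90 = 54.000
  age 5: 0.36 × 108 = 38.880
Maximum at age 4 (54.000).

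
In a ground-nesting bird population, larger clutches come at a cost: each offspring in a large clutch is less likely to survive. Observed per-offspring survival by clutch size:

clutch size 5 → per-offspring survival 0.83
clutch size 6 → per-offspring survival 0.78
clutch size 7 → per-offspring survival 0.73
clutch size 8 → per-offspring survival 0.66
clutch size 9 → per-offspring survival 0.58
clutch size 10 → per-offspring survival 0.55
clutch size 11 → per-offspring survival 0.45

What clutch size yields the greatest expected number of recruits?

Expected recruits = c × s(c):
  c=5: 5 × 0.83 = 4.150
  c=6: 6 × 0.78 = 4.680
  c=7: 7 × 0.73 = 5.110
  c=8: 8 × 0.66 = 5.280
  c=9: 9 × 0.58 = 5.220
  c=10: 10 × 0.55 = 5.500
  c=11: 11 × 0.45 = 4.950
Maximum at c = 10 (5.500 recruits).

10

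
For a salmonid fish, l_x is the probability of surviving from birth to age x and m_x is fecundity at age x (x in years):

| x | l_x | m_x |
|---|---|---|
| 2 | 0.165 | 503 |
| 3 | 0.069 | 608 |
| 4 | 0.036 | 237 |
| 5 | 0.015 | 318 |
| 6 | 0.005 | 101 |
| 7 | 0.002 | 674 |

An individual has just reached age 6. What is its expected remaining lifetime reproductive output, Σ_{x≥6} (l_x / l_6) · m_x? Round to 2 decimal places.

370.60

l_6 = 0.005. Conditional survival from age 6 to x is l_x / l_6.
  x=6: (0.005/0.005) × 101 = 101.0000
  x=7: (0.002/0.005) × 674 = 269.6000
Sum = 101.0000 + 269.6000 = 370.6000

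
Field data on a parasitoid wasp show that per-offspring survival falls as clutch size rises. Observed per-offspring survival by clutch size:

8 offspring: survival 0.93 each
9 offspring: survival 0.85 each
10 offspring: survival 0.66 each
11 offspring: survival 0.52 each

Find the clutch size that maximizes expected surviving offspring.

9

Expected surviving offspring = c × s(c):
  c=8: 8 × 0.93 = 7.440
  c=9: 9 × 0.85 = 7.650
  c=10: 10 × 0.66 = 6.600
  c=11: 11 × 0.52 = 5.720
Maximum at c = 9 (7.650 surviving offspring).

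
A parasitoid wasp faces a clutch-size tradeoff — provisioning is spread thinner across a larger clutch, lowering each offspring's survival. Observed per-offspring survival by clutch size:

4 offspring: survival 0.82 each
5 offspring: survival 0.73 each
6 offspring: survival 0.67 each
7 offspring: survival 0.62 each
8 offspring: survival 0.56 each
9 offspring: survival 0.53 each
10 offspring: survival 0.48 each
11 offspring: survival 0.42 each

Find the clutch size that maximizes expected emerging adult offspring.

Expected emerging adult offspring = c × s(c):
  c=4: 4 × 0.82 = 3.280
  c=5: 5 × 0.73 = 3.650
  c=6: 6 × 0.67 = 4.020
  c=7: 7 × 0.62 = 4.340
  c=8: 8 × 0.56 = 4.480
  c=9: 9 × 0.53 = 4.770
  c=10: 10 × 0.48 = 4.800
  c=11: 11 × 0.42 = 4.620
Maximum at c = 10 (4.800 emerging adult offspring).

10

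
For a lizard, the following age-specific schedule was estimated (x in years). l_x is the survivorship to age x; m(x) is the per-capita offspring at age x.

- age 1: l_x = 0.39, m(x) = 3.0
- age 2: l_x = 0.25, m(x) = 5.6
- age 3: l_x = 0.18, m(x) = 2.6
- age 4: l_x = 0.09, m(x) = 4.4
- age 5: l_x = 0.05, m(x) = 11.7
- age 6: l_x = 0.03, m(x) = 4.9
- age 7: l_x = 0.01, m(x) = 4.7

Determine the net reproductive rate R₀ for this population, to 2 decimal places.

R₀ = Σ l_x m(x):
  age 1: 0.39 × 3.0 = 1.1700
  age 2: 0.25 × 5.6 = 1.4000
  age 3: 0.18 × 2.6 = 0.4680
  age 4: 0.09 × 4.4 = 0.3960
  age 5: 0.05 × 11.7 = 0.5850
  age 6: 0.03 × 4.9 = 0.1470
  age 7: 0.01 × 4.7 = 0.0470
R₀ = 1.1700 + 1.4000 + 0.4680 + 0.3960 + 0.5850 + 0.1470 + 0.0470 = 4.2130

4.21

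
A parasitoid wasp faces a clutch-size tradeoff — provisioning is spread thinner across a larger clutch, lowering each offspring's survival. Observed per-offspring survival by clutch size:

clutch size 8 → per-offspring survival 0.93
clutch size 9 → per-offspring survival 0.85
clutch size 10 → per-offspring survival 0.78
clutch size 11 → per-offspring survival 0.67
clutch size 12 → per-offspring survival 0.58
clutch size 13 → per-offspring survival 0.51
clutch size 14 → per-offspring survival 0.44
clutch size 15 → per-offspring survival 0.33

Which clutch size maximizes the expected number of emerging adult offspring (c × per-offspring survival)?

10

Expected emerging adult offspring = c × s(c):
  c=8: 8 × 0.93 = 7.440
  c=9: 9 × 0.85 = 7.650
  c=10: 10 × 0.78 = 7.800
  c=11: 11 × 0.67 = 7.370
  c=12: 12 × 0.58 = 6.960
  c=13: 13 × 0.51 = 6.630
  c=14: 14 × 0.44 = 6.160
  c=15: 15 × 0.33 = 4.950
Maximum at c = 10 (7.800 emerging adult offspring).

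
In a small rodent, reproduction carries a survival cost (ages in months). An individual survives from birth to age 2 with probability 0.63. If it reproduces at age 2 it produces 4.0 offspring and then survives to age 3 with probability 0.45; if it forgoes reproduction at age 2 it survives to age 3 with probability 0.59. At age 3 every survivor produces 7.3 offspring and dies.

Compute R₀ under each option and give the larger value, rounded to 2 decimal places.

breed at age 2: R₀ = 0.63 × (4.0 + 0.45 × 7.3) = 0.63 × 7.2850 = 4.5896
delay to age 3: R₀ = 0.63 × (0.59 × 7.3) = 0.63 × 4.3070 = 2.7134
Higher: breed at age 2 (4.5896).

4.59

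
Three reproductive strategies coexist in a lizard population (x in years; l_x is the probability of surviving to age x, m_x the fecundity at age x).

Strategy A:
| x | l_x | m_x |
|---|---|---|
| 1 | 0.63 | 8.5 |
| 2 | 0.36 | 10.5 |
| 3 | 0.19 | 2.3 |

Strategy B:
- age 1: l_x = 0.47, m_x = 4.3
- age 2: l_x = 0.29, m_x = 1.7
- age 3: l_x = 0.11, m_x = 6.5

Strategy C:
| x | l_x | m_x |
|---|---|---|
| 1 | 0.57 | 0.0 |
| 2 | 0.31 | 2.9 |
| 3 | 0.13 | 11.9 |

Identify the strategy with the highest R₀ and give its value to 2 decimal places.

9.57

Strategy A: R₀ = 0.63×8.5 + 0.36×10.5 + 0.19×2.3 = 9.5720
Strategy B: R₀ = 0.47×4.3 + 0.29×1.7 + 0.11×6.5 = 3.2290
Strategy C: R₀ = 0.57×0.0 + 0.31×2.9 + 0.13×11.9 = 2.4460
Highest R₀: strategy A with 9.5720.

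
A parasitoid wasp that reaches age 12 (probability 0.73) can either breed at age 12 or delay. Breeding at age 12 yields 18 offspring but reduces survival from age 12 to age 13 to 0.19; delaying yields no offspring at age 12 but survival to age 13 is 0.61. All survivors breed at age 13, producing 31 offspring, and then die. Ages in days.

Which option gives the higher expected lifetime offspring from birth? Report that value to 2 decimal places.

breed at age 12: R₀ = 0.73 × (18 + 0.19 × 31) = 0.73 × 23.8900 = 17.4397
delay to age 13: R₀ = 0.73 × (0.61 × 31) = 0.73 × 18.9100 = 13.8043
Higher: breed at age 12 (17.4397).

17.44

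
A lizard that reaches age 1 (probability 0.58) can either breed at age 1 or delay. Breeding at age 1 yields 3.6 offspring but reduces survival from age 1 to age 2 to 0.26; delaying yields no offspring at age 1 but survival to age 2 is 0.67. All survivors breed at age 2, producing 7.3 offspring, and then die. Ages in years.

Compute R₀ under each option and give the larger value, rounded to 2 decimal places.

3.19

breed at age 1: R₀ = 0.58 × (3.6 + 0.26 × 7.3) = 0.58 × 5.4980 = 3.1888
delay to age 2: R₀ = 0.58 × (0.67 × 7.3) = 0.58 × 4.8910 = 2.8368
Higher: breed at age 1 (3.1888).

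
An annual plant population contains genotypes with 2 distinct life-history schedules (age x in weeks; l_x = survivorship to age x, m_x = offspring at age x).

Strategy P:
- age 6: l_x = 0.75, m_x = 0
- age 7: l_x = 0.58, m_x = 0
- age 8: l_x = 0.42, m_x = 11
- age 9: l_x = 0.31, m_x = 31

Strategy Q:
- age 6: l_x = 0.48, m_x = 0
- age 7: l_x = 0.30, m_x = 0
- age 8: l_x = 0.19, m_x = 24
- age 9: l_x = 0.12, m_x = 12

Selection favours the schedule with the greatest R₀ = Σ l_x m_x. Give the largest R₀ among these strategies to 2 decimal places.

14.23

Strategy P: R₀ = 0.75×0 + 0.58×0 + 0.42×11 + 0.31×31 = 14.2300
Strategy Q: R₀ = 0.48×0 + 0.30×0 + 0.19×24 + 0.12×12 = 6.0000
Highest R₀: strategy P with 14.2300.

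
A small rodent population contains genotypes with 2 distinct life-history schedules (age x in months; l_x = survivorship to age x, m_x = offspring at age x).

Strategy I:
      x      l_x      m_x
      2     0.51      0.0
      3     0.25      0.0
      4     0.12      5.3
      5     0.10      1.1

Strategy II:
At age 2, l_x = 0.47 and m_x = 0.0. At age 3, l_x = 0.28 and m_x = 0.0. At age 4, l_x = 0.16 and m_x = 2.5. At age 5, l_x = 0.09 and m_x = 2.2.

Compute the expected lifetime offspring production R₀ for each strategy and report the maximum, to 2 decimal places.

0.75

Strategy I: R₀ = 0.51×0.0 + 0.25×0.0 + 0.12×5.3 + 0.10×1.1 = 0.7460
Strategy II: R₀ = 0.47×0.0 + 0.28×0.0 + 0.16×2.5 + 0.09×2.2 = 0.5980
Highest R₀: strategy I with 0.7460.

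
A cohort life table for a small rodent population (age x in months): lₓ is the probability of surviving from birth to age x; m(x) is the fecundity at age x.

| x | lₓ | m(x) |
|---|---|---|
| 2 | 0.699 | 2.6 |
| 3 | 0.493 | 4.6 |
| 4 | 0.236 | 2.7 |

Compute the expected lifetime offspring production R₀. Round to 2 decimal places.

R₀ = Σ lₓ m(x):
  age 2: 0.699 × 2.6 = 1.8174
  age 3: 0.493 × 4.6 = 2.2678
  age 4: 0.236 × 2.7 = 0.6372
R₀ = 1.8174 + 2.2678 + 0.6372 = 4.7224

4.72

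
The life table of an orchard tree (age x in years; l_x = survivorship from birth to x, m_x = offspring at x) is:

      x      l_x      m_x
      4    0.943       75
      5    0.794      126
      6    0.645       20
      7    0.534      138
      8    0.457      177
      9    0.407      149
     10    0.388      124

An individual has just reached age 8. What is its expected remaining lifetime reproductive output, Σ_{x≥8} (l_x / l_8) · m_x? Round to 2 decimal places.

414.98

l_8 = 0.457. Conditional survival from age 8 to x is l_x / l_8.
  x=8: (0.457/0.457) × 177 = 177.0000
  x=9: (0.407/0.457) × 149 = 132.6980
  x=10: (0.388/0.457) × 124 = 105.2779
Sum = 177.0000 + 132.6980 + 105.2779 = 414.9759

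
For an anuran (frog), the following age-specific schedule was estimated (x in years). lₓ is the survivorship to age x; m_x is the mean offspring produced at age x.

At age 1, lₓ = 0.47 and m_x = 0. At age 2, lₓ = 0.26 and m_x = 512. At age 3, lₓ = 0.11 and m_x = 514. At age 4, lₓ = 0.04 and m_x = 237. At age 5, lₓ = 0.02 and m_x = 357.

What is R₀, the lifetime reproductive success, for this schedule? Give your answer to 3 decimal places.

206.280

R₀ = Σ lₓ m_x:
  age 1: 0.47 × 0 = 0.0000
  age 2: 0.26 × 512 = 133.1200
  age 3: 0.11 × 514 = 56.5400
  age 4: 0.04 × 237 = 9.4800
  age 5: 0.02 × 357 = 7.1400
R₀ = 0.0000 + 133.1200 + 56.5400 + 9.4800 + 7.1400 = 206.2800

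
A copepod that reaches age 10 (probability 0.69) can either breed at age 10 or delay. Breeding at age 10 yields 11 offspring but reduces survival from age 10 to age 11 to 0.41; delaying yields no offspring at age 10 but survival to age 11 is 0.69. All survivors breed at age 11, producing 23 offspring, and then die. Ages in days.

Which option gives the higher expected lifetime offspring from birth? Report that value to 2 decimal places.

breed at age 10: R₀ = 0.69 × (11 + 0.41 × 23) = 0.69 × 20.4300 = 14.0967
delay to age 11: R₀ = 0.69 × (0.69 × 23) = 0.69 × 15.8700 = 10.9503
Higher: breed at age 10 (14.0967).

14.10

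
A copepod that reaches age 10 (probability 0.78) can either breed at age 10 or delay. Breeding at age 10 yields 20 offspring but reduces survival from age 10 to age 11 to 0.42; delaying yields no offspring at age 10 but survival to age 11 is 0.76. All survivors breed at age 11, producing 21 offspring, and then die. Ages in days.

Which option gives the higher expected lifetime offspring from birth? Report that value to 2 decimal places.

breed at age 10: R₀ = 0.78 × (20 + 0.42 × 21) = 0.78 × 28.8200 = 22.4796
delay to age 11: R₀ = 0.78 × (0.76 × 21) = 0.78 × 15.9600 = 12.4488
Higher: breed at age 10 (22.4796).

22.48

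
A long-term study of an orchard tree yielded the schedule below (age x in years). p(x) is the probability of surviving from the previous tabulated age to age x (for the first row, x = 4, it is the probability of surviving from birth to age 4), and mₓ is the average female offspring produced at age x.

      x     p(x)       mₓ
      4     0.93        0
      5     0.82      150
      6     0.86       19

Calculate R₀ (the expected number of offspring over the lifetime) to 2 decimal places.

Survivorship from birth: l_x = p_4·p_5·…·p_x.
  l_4 = 0.93000
  l_5 = 0.76260
  l_6 = 0.65584
R₀ = Σ l_x mₓ:
  age 4: 0.93000 × 0 = 0.0000
  age 5: 0.76260 × 150 = 114.3900
  age 6: 0.65584 × 19 = 12.4610
R₀ = 0.0000 + 114.3900 + 12.4610 = 126.8510

126.85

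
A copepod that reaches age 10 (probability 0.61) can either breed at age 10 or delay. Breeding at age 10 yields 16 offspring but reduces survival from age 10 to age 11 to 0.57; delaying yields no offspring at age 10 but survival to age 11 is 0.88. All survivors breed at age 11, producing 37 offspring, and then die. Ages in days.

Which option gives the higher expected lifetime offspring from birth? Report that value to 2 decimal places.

22.62

breed at age 10: R₀ = 0.61 × (16 + 0.57 × 37) = 0.61 × 37.0900 = 22.6249
delay to age 11: R₀ = 0.61 × (0.88 × 37) = 0.61 × 32.5600 = 19.8616
Higher: breed at age 10 (22.6249).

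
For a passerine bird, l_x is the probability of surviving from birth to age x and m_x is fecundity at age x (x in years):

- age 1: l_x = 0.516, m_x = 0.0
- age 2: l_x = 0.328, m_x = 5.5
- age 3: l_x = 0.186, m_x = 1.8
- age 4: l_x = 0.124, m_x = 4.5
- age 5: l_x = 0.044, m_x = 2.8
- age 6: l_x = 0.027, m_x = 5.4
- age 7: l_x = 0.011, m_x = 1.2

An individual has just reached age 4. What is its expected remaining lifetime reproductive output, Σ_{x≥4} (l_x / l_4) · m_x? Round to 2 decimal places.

6.78

l_4 = 0.124. Conditional survival from age 4 to x is l_x / l_4.
  x=4: (0.124/0.124) × 4.5 = 4.5000
  x=5: (0.044/0.124) × 2.8 = 0.9935
  x=6: (0.027/0.124) × 5.4 = 1.1758
  x=7: (0.011/0.124) × 1.2 = 0.1065
Sum = 4.5000 + 0.9935 + 1.1758 + 0.1065 = 6.7758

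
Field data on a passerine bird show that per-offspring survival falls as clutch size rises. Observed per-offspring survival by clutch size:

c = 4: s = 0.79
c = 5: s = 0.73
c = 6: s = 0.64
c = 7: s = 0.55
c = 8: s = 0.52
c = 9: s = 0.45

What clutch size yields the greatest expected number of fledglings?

Expected fledglings = c × s(c):
  c=4: 4 × 0.79 = 3.160
  c=5: 5 × 0.73 = 3.650
  c=6: 6 × 0.64 = 3.840
  c=7: 7 × 0.55 = 3.850
  c=8: 8 × 0.52 = 4.160
  c=9: 9 × 0.45 = 4.050
Maximum at c = 8 (4.160 fledglings).

8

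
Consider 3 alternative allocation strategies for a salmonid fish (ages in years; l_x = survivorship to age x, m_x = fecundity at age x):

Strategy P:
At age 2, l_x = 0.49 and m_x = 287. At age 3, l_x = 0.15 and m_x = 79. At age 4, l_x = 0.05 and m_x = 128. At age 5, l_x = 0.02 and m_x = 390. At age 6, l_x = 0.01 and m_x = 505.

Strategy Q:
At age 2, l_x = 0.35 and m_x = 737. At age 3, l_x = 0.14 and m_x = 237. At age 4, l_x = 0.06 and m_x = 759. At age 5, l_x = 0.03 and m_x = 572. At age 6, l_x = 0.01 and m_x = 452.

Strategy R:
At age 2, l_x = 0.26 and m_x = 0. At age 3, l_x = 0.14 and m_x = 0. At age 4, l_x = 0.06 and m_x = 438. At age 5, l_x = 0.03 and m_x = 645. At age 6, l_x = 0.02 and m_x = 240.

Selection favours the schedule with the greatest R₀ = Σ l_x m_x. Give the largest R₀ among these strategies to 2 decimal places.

Strategy P: R₀ = 0.49×287 + 0.15×79 + 0.05×128 + 0.02×390 + 0.01×505 = 171.7300
Strategy Q: R₀ = 0.35×737 + 0.14×237 + 0.06×759 + 0.03×572 + 0.01×452 = 358.3500
Strategy R: R₀ = 0.26×0 + 0.14×0 + 0.06×438 + 0.03×645 + 0.02×240 = 50.4300
Highest R₀: strategy Q with 358.3500.

358.35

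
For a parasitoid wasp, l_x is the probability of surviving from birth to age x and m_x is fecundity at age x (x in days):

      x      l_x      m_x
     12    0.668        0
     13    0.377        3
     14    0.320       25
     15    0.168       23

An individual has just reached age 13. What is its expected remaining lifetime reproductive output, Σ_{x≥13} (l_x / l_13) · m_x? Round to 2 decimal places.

l_13 = 0.377. Conditional survival from age 13 to x is l_x / l_13.
  x=13: (0.377/0.377) × 3 = 3.0000
  x=14: (0.320/0.377) × 25 = 21.2202
  x=15: (0.168/0.377) × 23 = 10.2493
Sum = 3.0000 + 21.2202 + 10.2493 = 34.4695

34.47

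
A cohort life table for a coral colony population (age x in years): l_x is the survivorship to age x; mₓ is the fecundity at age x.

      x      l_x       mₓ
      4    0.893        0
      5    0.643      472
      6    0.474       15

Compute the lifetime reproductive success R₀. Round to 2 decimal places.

R₀ = Σ l_x mₓ:
  age 4: 0.893 × 0 = 0.0000
  age 5: 0.643 × 472 = 303.4960
  age 6: 0.474 × 15 = 7.1100
R₀ = 0.0000 + 303.4960 + 7.1100 = 310.6060

310.61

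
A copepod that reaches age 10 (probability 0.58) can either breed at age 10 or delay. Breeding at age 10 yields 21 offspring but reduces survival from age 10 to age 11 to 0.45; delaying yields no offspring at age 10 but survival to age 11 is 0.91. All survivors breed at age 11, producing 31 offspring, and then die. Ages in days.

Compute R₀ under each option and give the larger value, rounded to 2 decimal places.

breed at age 10: R₀ = 0.58 × (21 + 0.45 × 31) = 0.58 × 34.9500 = 20.2710
delay to age 11: R₀ = 0.58 × (0.91 × 31) = 0.58 × 28.2100 = 16.3618
Higher: breed at age 10 (20.2710).

20.27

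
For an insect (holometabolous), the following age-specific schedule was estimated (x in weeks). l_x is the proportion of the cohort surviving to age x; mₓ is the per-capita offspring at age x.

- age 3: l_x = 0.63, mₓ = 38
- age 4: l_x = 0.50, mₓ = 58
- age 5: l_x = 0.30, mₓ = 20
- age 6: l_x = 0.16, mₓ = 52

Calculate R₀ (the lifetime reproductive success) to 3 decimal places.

R₀ = Σ l_x mₓ:
  age 3: 0.63 × 38 = 23.9400
  age 4: 0.50 × 58 = 29.0000
  age 5: 0.30 × 20 = 6.0000
  age 6: 0.16 × 52 = 8.3200
R₀ = 23.9400 + 29.0000 + 6.0000 + 8.3200 = 67.2600

67.260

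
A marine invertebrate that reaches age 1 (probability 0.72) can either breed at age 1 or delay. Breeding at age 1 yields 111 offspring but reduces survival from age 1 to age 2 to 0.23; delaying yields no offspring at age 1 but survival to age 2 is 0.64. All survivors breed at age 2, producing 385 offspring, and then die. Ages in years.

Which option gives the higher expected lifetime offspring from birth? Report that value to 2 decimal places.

breed at age 1: R₀ = 0.72 × (111 + 0.23 × 385) = 0.72 × 199.5500 = 143.6760
delay to age 2: R₀ = 0.72 × (0.64 × 385) = 0.72 × 246.4000 = 177.4080
Higher: delay to age 2 (177.4080).

177.41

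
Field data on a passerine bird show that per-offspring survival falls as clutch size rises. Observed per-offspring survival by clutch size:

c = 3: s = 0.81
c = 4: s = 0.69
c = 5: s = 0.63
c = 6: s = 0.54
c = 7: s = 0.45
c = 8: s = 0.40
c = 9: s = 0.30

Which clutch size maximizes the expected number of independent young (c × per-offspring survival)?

Expected independent young = c × s(c):
  c=3: 3 × 0.81 = 2.430
  c=4: 4 × 0.69 = 2.760
  c=5: 5 × 0.63 = 3.150
  c=6: 6 × 0.54 = 3.240
  c=7: 7 × 0.45 = 3.150
  c=8: 8 × 0.40 = 3.200
  c=9: 9 × 0.30 = 2.700
Maximum at c = 6 (3.240 independent young).

6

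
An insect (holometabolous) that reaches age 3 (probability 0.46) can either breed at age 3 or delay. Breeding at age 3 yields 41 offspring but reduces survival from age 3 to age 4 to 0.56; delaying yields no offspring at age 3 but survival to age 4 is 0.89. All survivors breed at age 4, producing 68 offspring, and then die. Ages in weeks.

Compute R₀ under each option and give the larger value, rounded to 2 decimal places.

breed at age 3: R₀ = 0.46 × (41 + 0.56 × 68) = 0.46 × 79.0800 = 36.3768
delay to age 4: R₀ = 0.46 × (0.89 × 68) = 0.46 × 60.5200 = 27.8392
Higher: breed at age 3 (36.3768).

36.38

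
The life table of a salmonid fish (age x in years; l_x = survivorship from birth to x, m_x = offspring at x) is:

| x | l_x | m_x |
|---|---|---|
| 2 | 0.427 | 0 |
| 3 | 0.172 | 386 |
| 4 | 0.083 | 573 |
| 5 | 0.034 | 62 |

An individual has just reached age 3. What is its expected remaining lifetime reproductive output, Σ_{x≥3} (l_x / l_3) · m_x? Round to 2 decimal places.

674.76

l_3 = 0.172. Conditional survival from age 3 to x is l_x / l_3.
  x=3: (0.172/0.172) × 386 = 386.0000
  x=4: (0.083/0.172) × 573 = 276.5058
  x=5: (0.034/0.172) × 62 = 12.2558
Sum = 386.0000 + 276.5058 + 12.2558 = 674.7616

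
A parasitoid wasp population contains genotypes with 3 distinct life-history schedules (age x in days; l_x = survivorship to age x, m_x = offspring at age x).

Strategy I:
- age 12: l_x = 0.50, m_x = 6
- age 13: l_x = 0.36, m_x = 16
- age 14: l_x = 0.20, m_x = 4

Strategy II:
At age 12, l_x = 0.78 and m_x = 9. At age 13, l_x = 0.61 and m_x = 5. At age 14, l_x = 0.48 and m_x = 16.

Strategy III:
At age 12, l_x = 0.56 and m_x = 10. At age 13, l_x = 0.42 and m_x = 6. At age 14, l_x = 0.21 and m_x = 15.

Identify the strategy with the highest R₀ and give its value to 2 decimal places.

17.75

Strategy I: R₀ = 0.50×6 + 0.36×16 + 0.20×4 = 9.5600
Strategy II: R₀ = 0.78×9 + 0.61×5 + 0.48×16 = 17.7500
Strategy III: R₀ = 0.56×10 + 0.42×6 + 0.21×15 = 11.2700
Highest R₀: strategy II with 17.7500.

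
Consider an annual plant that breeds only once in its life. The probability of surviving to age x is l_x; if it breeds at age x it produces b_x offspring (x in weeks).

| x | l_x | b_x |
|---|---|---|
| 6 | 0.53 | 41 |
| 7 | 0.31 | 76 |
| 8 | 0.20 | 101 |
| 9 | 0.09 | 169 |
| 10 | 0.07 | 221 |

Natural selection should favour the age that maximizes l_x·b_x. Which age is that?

Expected offspring if breeding at age x = l_x × b_x:
  age 6: 0.53 × 41 = 21.730
  age 7: 0.31 × 76 = 23.560
  age 8: 0.20 × 101 = 20.200
  age 9: 0.09 × 169 = 15.210
  age 10: 0.07 × 221 = 15.470
Maximum at age 7 (23.560).

7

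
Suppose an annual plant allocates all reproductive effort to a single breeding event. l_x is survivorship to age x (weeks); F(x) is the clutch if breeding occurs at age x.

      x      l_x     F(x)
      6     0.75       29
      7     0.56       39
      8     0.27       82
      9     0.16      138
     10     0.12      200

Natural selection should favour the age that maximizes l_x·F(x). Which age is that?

10

Expected offspring if breeding at age x = l_x × F(x):
  age 6: 0.75 × 29 = 21.750
  age 7: 0.56 × 39 = 21.840
  age 8: 0.27 × 82 = 22.140
  age 9: 0.16 × 138 = 22.080
  age 10: 0.12 × 200 = 24.000
Maximum at age 10 (24.000).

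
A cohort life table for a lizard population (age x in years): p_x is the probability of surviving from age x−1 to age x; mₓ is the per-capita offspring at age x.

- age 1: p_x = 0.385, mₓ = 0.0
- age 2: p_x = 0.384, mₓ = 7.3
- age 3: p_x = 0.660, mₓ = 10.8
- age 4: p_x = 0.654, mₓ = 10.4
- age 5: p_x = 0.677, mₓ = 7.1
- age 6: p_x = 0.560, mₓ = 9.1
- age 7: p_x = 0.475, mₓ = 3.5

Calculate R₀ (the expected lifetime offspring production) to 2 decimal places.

Survivorship from birth: l_x = p_1·p_2·…·p_x.
  l_1 = 0.38500
  l_2 = 0.14784
  l_3 = 0.09757
  l_4 = 0.06381
  l_5 = 0.04320
  l_6 = 0.02419
  l_7 = 0.01149
R₀ = Σ l_x mₓ:
  age 1: 0.38500 × 0.0 = 0.0000
  age 2: 0.14784 × 7.3 = 1.0792
  age 3: 0.09757 × 10.8 = 1.0538
  age 4: 0.06381 × 10.4 = 0.6636
  age 5: 0.04320 × 7.1 = 0.3067
  age 6: 0.02419 × 9.1 = 0.2201
  age 7: 0.01149 × 3.5 = 0.0402
R₀ = 0.0000 + 1.0792 + 1.0538 + 0.6636 + 0.3067 + 0.2201 + 0.0402 = 3.3637

3.36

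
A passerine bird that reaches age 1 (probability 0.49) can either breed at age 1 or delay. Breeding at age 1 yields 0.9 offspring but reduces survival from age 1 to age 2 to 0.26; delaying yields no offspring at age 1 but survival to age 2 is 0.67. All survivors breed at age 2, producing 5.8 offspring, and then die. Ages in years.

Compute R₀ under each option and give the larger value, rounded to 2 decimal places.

1.90

breed at age 1: R₀ = 0.49 × (0.9 + 0.26 × 5.8) = 0.49 × 2.4080 = 1.1799
delay to age 2: R₀ = 0.49 × (0.67 × 5.8) = 0.49 × 3.8860 = 1.9041
Higher: delay to age 2 (1.9041).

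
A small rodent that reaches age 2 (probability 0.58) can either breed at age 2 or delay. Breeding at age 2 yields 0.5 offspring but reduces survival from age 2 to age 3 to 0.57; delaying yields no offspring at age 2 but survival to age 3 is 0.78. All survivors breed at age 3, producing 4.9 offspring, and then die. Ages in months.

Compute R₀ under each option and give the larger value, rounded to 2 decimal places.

2.22

breed at age 2: R₀ = 0.58 × (0.5 + 0.57 × 4.9) = 0.58 × 3.2930 = 1.9099
delay to age 3: R₀ = 0.58 × (0.78 × 4.9) = 0.58 × 3.8220 = 2.2168
Higher: delay to age 3 (2.2168).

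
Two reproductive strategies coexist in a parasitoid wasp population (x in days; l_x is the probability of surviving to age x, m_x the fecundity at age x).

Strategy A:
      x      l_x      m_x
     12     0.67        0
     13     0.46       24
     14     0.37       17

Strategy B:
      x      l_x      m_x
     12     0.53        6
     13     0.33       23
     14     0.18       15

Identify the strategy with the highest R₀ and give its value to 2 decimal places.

17.33

Strategy A: R₀ = 0.67×0 + 0.46×24 + 0.37×17 = 17.3300
Strategy B: R₀ = 0.53×6 + 0.33×23 + 0.18×15 = 13.4700
Highest R₀: strategy A with 17.3300.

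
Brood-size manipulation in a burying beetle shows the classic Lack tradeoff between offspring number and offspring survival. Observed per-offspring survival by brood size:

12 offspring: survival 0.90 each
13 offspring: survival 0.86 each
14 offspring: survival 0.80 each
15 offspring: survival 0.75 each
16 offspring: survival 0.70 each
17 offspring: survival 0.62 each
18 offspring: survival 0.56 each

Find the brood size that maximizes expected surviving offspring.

15

Expected surviving offspring = c × s(c):
  c=12: 12 × 0.90 = 10.800
  c=13: 13 × 0.86 = 11.180
  c=14: 14 × 0.80 = 11.200
  c=15: 15 × 0.75 = 11.250
  c=16: 16 × 0.70 = 11.200
  c=17: 17 × 0.62 = 10.540
  c=18: 18 × 0.56 = 10.080
Maximum at c = 15 (11.250 surviving offspring).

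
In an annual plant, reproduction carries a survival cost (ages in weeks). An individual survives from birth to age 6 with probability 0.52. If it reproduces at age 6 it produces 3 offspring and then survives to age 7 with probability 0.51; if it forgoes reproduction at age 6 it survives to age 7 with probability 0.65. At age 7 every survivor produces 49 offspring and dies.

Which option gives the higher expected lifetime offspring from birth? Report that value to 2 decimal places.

16.56

breed at age 6: R₀ = 0.52 × (3 + 0.51 × 49) = 0.52 × 27.9900 = 14.5548
delay to age 7: R₀ = 0.52 × (0.65 × 49) = 0.52 × 31.8500 = 16.5620
Higher: delay to age 7 (16.5620).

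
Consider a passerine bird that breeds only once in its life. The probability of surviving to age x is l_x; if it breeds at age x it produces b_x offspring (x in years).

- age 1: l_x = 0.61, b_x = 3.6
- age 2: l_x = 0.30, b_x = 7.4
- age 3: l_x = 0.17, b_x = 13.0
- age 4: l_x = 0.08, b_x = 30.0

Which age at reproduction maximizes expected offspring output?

Expected offspring if breeding at age x = l_x × b_x:
  age 1: 0.61 × 3.6 = 2.196
  age 2: 0.30 × 7.4 = 2.220
  age 3: 0.17 × 13.0 = 2.210
  age 4: 0.08 × 30.0 = 2.400
Maximum at age 4 (2.400).

4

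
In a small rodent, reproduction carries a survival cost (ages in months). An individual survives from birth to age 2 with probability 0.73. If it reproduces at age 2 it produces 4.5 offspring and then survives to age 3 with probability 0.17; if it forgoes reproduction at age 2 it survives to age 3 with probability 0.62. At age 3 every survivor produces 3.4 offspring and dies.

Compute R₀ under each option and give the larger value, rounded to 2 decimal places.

3.71

breed at age 2: R₀ = 0.73 × (4.5 + 0.17 × 3.4) = 0.73 × 5.0780 = 3.7069
delay to age 3: R₀ = 0.73 × (0.62 × 3.4) = 0.73 × 2.1080 = 1.5388
Higher: breed at age 2 (3.7069).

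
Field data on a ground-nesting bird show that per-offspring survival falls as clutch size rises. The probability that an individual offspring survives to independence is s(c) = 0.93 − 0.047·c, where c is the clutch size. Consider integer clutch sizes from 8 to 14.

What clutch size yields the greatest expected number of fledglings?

10

Expected fledglings = c × s(c):
  c=8: 8 × 0.554 = 4.432
  c=9: 9 × 0.507 = 4.563
  c=10: 10 × 0.460 = 4.600
  c=11: 11 × 0.413 = 4.543
  c=12: 12 × 0.366 = 4.392
  c=13: 13 × 0.319 = 4.147
  c=14: 14 × 0.272 = 3.808
Maximum at c = 10 (4.600 fledglings).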